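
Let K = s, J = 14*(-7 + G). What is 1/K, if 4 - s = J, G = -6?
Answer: 1/186 ≈ 0.0053763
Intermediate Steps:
J = -182 (J = 14*(-7 - 6) = 14*(-13) = -182)
s = 186 (s = 4 - 1*(-182) = 4 + 182 = 186)
K = 186
1/K = 1/186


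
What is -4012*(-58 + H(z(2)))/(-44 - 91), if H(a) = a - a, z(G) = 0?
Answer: -232696/135 ≈ -1723.7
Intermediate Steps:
H(a) = 0
-4012*(-58 + H(z(2)))/(-44 - 91) = -4012*(-58 + 0)/(-44 - 91) = -(-232696)/(-135) = -(-232696)*(-1)/135 = -4012*58/135 = -232696/135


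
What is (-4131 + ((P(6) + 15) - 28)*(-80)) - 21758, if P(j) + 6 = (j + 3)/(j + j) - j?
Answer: -23949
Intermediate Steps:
P(j) = -6 - j + (3 + j)/(2*j) (P(j) = -6 + ((j + 3)/(j + j) - j) = -6 + ((3 + j)/((2*j)) - j) = -6 + ((3 + j)*(1/(2*j)) - j) = -6 + ((3 + j)/(2*j) - j) = -6 + (-j + (3 + j)/(2*j)) = -6 - j + (3 + j)/(2*j))
(-4131 + ((P(6) + 15) - 28)*(-80)) - 21758 = (-4131 + (((-11/2 - 1*6 + (3/2)/6) + 15) - 28)*(-80)) - 21758 = (-4131 + (((-11/2 - 6 + (3/2)*(1/6)) + 15) - 28)*(-80)) - 21758 = (-4131 + (((-11/2 - 6 + 1/4) + 15) - 28)*(-80)) - 21758 = (-4131 + ((-45/4 + 15) - 28)*(-80)) - 21758 = (-4131 + (15/4 - 28)*(-80)) - 21758 = (-4131 - 97/4*(-80)) - 21758 = (-4131 + 1940) - 21758 = -2191 - 21758 = -23949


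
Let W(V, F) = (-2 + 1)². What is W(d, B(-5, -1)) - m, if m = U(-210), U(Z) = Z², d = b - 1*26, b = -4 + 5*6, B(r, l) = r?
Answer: -44099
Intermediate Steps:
b = 26 (b = -4 + 30 = 26)
d = 0 (d = 26 - 1*26 = 26 - 26 = 0)
W(V, F) = 1 (W(V, F) = (-1)² = 1)
m = 44100 (m = (-210)² = 44100)
W(d, B(-5, -1)) - m = 1 - 1*44100 = 1 - 44100 = -44099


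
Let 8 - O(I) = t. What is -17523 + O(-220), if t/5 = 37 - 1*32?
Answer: -17540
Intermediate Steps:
t = 25 (t = 5*(37 - 1*32) = 5*(37 - 32) = 5*5 = 25)
O(I) = -17 (O(I) = 8 - 1*25 = 8 - 25 = -17)
-17523 + O(-220) = -17523 - 17 = -17540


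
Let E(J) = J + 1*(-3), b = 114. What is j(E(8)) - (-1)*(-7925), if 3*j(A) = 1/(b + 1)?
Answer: -2734124/345 ≈ -7925.0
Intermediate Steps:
E(J) = -3 + J (E(J) = J - 3 = -3 + J)
j(A) = 1/345 (j(A) = 1/(3*(114 + 1)) = (1/3)/115 = (1/3)*(1/115) = 1/345)
j(E(8)) - (-1)*(-7925) = 1/345 - (-1)*(-7925) = 1/345 - 1*7925 = 1/345 - 7925 = -2734124/345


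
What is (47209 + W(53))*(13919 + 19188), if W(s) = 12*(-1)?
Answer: 1562551079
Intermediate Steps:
W(s) = -12
(47209 + W(53))*(13919 + 19188) = (47209 - 12)*(13919 + 19188) = 47197*33107 = 1562551079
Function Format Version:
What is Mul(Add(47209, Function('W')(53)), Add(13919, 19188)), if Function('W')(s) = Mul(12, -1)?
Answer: 1562551079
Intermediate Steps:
Function('W')(s) = -12
Mul(Add(47209, Function('W')(53)), Add(13919, 19188)) = Mul(Add(47209, -12), Add(13919, 19188)) = Mul(47197, 33107) = 1562551079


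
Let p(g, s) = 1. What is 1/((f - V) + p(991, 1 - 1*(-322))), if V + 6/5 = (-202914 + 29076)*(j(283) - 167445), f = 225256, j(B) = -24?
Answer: -5/145561253819 ≈ -3.4350e-11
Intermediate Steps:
V = 145562380104/5 (V = -6/5 + (-202914 + 29076)*(-24 - 167445) = -6/5 - 173838*(-167469) = -6/5 + 29112476022 = 145562380104/5 ≈ 2.9112e+10)
1/((f - V) + p(991, 1 - 1*(-322))) = 1/((225256 - 1*145562380104/5) + 1) = 1/((225256 - 145562380104/5) + 1) = 1/(-145561253824/5 + 1) = 1/(-145561253819/5) = -5/145561253819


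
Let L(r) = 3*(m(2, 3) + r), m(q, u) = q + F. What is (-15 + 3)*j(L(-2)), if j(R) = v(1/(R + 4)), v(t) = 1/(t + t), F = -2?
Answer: 12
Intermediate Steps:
m(q, u) = -2 + q (m(q, u) = q - 2 = -2 + q)
L(r) = 3*r (L(r) = 3*((-2 + 2) + r) = 3*(0 + r) = 3*r)
v(t) = 1/(2*t)
j(R) = 2 + R/2 (j(R) = 1/(2*(1/(R + 4))) = 1/(2*(1/(4 + R))) = (4 + R)/2 = 2 + R/2)
(-15 + 3)*j(L(-2)) = (-15 + 3)*(2 + (3*(-2))/2) = -12*(2 + (1/2)*(-6)) = -12*(2 - 3) = -12*(-1) = 12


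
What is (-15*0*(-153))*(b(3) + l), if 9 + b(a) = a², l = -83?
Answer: 0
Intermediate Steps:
b(a) = -9 + a²
(-15*0*(-153))*(b(3) + l) = (-15*0*(-153))*((-9 + 3²) - 83) = (0*(-153))*((-9 + 9) - 83) = 0*(0 - 83) = 0*(-83) = 0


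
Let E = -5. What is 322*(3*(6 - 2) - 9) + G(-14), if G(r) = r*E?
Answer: 1036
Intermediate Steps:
G(r) = -5*r (G(r) = r*(-5) = -5*r)
322*(3*(6 - 2) - 9) + G(-14) = 322*(3*(6 - 2) - 9) - 5*(-14) = 322*(3*4 - 9) + 70 = 322*(12 - 9) + 70 = 322*3 + 70 = 966 + 70 = 1036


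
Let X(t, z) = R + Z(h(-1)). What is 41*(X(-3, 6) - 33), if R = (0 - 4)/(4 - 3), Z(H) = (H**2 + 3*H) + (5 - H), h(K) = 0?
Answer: -1312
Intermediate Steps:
Z(H) = 5 + H**2 + 2*H
R = -4 (R = -4/1 = -4*1 = -4)
X(t, z) = 1 (X(t, z) = -4 + (5 + 0**2 + 2*0) = -4 + (5 + 0 + 0) = -4 + 5 = 1)
41*(X(-3, 6) - 33) = 41*(1 - 33) = 41*(-32) = -1312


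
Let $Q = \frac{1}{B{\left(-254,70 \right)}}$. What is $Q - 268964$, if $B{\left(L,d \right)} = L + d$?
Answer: $- \frac{49489377}{184} \approx -2.6896 \cdot 10^{5}$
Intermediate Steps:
$Q = - \frac{1}{184}$ ($Q = \frac{1}{-254 + 70} = \frac{1}{-184} = - \frac{1}{184} \approx -0.0054348$)
$Q - 268964 = - \frac{1}{184} - 268964 = - \frac{49489377}{184}$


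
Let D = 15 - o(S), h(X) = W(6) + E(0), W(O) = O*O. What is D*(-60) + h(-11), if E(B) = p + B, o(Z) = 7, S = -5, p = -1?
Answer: -445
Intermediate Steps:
E(B) = -1 + B
W(O) = O²
h(X) = 35 (h(X) = 6² + (-1 + 0) = 36 - 1 = 35)
D = 8 (D = 15 - 1*7 = 15 - 7 = 8)
D*(-60) + h(-11) = 8*(-60) + 35 = -480 + 35 = -445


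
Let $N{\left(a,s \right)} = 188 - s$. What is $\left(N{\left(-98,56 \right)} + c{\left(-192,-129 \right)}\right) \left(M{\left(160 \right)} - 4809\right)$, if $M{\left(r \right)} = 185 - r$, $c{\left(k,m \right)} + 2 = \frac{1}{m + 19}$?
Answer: $- \frac{34203208}{55} \approx -6.2188 \cdot 10^{5}$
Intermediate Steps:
$c{\left(k,m \right)} = -2 + \frac{1}{19 + m}$ ($c{\left(k,m \right)} = -2 + \frac{1}{m + 19} = -2 + \frac{1}{19 + m}$)
$\left(N{\left(-98,56 \right)} + c{\left(-192,-129 \right)}\right) \left(M{\left(160 \right)} - 4809\right) = \left(\left(188 - 56\right) + \frac{-37 - -258}{19 - 129}\right) \left(\left(185 - 160\right) - 4809\right) = \left(\left(188 - 56\right) + \frac{-37 + 258}{-110}\right) \left(\left(185 - 160\right) - 4809\right) = \left(132 - \frac{221}{110}\right) \left(25 - 4809\right) = \left(132 - \frac{221}{110}\right) \left(-4784\right) = \frac{14299}{110} \left(-4784\right) = - \frac{34203208}{55}$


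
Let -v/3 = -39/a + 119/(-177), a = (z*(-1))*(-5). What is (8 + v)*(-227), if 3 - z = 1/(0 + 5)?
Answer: -3445179/826 ≈ -4170.9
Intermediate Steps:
z = 14/5 (z = 3 - 1/(0 + 5) = 3 - 1/5 = 14/5 ≈ 2.8000)
a = 14 (a = ((14/5)*(-1))*(-5) = -14/5*(-5) = 14)
v = 8569/826 (v = -3*(-39/14 + 119/(-177)) = -3*(-39*1/14 + 119*(-1/177)) = -3*(-39/14 - 119/177) = -3*(-8569/2478) = 8569/826 ≈ 10.374)
(8 + v)*(-227) = (8 + 8569/826)*(-227) = (15177/826)*(-227) = -3445179/826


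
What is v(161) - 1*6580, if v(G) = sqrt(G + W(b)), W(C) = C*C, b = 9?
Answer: -6580 + 11*sqrt(2) ≈ -6564.4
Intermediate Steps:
W(C) = C**2
v(G) = sqrt(81 + G) (v(G) = sqrt(G + 9**2) = sqrt(G + 81) = sqrt(81 + G))
v(161) - 1*6580 = sqrt(81 + 161) - 1*6580 = sqrt(242) - 6580 = 11*sqrt(2) - 6580 = -6580 + 11*sqrt(2)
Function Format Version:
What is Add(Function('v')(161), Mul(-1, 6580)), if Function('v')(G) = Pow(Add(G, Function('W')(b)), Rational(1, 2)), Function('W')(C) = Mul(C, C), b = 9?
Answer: Add(-6580, Mul(11, Pow(2, Rational(1, 2)))) ≈ -6564.4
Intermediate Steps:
Function('W')(C) = Pow(C, 2)
Function('v')(G) = Pow(Add(81, G), Rational(1, 2)) (Function('v')(G) = Pow(Add(G, Pow(9, 2)), Rational(1, 2)) = Pow(Add(G, 81), Rational(1, 2)) = Pow(Add(81, G), Rational(1, 2)))
Add(Function('v')(161), Mul(-1, 6580)) = Add(Pow(Add(81, 161), Rational(1, 2)), Mul(-1, 6580)) = Add(Pow(242, Rational(1, 2)), -6580) = Add(Mul(11, Pow(2, Rational(1, 2))), -6580) = Add(-6580, Mul(11, Pow(2, Rational(1, 2))))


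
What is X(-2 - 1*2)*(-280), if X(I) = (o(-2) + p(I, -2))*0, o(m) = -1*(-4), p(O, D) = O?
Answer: 0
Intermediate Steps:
o(m) = 4
X(I) = 0 (X(I) = (4 + I)*0 = 0)
X(-2 - 1*2)*(-280) = 0*(-280) = 0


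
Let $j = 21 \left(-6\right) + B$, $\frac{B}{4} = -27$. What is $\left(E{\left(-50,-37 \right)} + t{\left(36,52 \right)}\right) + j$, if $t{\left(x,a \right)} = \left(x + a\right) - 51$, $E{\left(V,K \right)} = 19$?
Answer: $-178$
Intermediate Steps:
$B = -108$ ($B = 4 \left(-27\right) = -108$)
$t{\left(x,a \right)} = -51 + a + x$ ($t{\left(x,a \right)} = \left(a + x\right) - 51 = -51 + a + x$)
$j = -234$ ($j = 21 \left(-6\right) - 108 = -126 - 108 = -234$)
$\left(E{\left(-50,-37 \right)} + t{\left(36,52 \right)}\right) + j = \left(19 + \left(-51 + 52 + 36\right)\right) - 234 = \left(19 + 37\right) - 234 = 56 - 234 = -178$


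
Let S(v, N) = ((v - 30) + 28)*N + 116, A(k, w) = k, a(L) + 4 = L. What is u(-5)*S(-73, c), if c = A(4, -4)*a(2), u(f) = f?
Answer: -3580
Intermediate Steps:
a(L) = -4 + L
c = -8 (c = 4*(-4 + 2) = 4*(-2) = -8)
S(v, N) = 116 + N*(-2 + v) (S(v, N) = ((-30 + v) + 28)*N + 116 = (-2 + v)*N + 116 = N*(-2 + v) + 116 = 116 + N*(-2 + v))
u(-5)*S(-73, c) = -5*(116 - 2*(-8) - 8*(-73)) = -5*(116 + 16 + 584) = -5*716 = -3580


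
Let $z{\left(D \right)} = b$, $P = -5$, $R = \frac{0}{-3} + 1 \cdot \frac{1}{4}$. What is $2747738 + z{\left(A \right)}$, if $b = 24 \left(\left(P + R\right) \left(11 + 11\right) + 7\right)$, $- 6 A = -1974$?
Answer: $2745398$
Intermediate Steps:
$A = 329$ ($A = \left(- \frac{1}{6}\right) \left(-1974\right) = 329$)
$R = \frac{1}{4}$ ($R = 0 \left(- \frac{1}{3}\right) + 1 \cdot \frac{1}{4} = 0 + \frac{1}{4} = \frac{1}{4} \approx 0.25$)
$b = -2340$ ($b = 24 \left(\left(-5 + \frac{1}{4}\right) \left(11 + 11\right) + 7\right) = 24 \left(\left(- \frac{19}{4}\right) 22 + 7\right) = 24 \left(- \frac{209}{2} + 7\right) = 24 \left(- \frac{195}{2}\right) = -2340$)
$z{\left(D \right)} = -2340$
$2747738 + z{\left(A \right)} = 2747738 - 2340 = 2745398$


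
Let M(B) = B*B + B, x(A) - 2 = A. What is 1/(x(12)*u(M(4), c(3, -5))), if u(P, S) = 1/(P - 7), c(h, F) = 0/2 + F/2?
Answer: 13/14 ≈ 0.92857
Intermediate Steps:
x(A) = 2 + A
c(h, F) = F/2 (c(h, F) = 0*(½) + F*(½) = 0 + F/2 = F/2)
M(B) = B + B² (M(B) = B² + B = B + B²)
u(P, S) = 1/(-7 + P)
1/(x(12)*u(M(4), c(3, -5))) = 1/((2 + 12)/(-7 + 4*(1 + 4))) = 1/(14/(-7 + 4*5)) = 1/(14/(-7 + 20)) = 1/(14/13) = 13/14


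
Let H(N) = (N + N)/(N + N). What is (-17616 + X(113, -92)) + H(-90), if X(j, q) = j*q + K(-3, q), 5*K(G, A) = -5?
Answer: -28012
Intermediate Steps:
K(G, A) = -1 (K(G, A) = (1/5)*(-5) = -1)
X(j, q) = -1 + j*q (X(j, q) = j*q - 1 = -1 + j*q)
H(N) = 1 (H(N) = (2*N)/((2*N)) = (2*N)*(1/(2*N)) = 1)
(-17616 + X(113, -92)) + H(-90) = (-17616 + (-1 + 113*(-92))) + 1 = (-17616 + (-1 - 10396)) + 1 = (-17616 - 10397) + 1 = -28013 + 1 = -28012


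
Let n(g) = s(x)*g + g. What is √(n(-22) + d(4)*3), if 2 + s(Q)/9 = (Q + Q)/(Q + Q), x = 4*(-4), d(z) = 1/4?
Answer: √707/2 ≈ 13.295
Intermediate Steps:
d(z) = ¼
x = -16
s(Q) = -9 (s(Q) = -18 + 9*((Q + Q)/(Q + Q)) = -18 + 9*((2*Q)/((2*Q))) = -18 + 9*((2*Q)*(1/(2*Q))) = -18 + 9*1 = -18 + 9 = -9)
n(g) = -8*g (n(g) = -9*g + g = -8*g)
√(n(-22) + d(4)*3) = √(-8*(-22) + (¼)*3) = √(176 + ¾) = √(707/4) = √707/2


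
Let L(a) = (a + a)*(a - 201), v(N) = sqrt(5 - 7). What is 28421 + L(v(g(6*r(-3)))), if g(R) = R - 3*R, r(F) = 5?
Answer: 28417 - 402*I*sqrt(2) ≈ 28417.0 - 568.51*I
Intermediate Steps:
g(R) = -2*R
v(N) = I*sqrt(2) (v(N) = sqrt(-2) = I*sqrt(2))
L(a) = 2*a*(-201 + a) (L(a) = (2*a)*(-201 + a) = 2*a*(-201 + a))
28421 + L(v(g(6*r(-3)))) = 28421 + 2*(I*sqrt(2))*(-201 + I*sqrt(2)) = 28421 + 2*I*sqrt(2)*(-201 + I*sqrt(2))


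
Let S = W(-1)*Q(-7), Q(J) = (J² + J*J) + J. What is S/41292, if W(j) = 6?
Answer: 91/6882 ≈ 0.013223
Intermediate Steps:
Q(J) = J + 2*J² (Q(J) = (J² + J²) + J = 2*J² + J = J + 2*J²)
S = 546 (S = 6*(-7*(1 + 2*(-7))) = 6*(-7*(1 - 14)) = 6*(-7*(-13)) = 6*91 = 546)
S/41292 = 546/41292 = 546*(1/41292) = 91/6882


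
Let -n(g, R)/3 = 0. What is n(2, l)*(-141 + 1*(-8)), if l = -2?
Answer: 0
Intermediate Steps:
n(g, R) = 0 (n(g, R) = -3*0 = 0)
n(2, l)*(-141 + 1*(-8)) = 0*(-141 + 1*(-8)) = 0*(-141 - 8) = 0*(-149) = 0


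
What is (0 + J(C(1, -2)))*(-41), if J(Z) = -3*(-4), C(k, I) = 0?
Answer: -492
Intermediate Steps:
J(Z) = 12
(0 + J(C(1, -2)))*(-41) = (0 + 12)*(-41) = 12*(-41) = -492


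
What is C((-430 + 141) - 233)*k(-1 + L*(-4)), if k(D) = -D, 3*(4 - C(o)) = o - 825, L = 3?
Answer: 5889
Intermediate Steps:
C(o) = 279 - o/3 (C(o) = 4 - (o - 825)/3 = 4 - (-825 + o)/3 = 4 + (275 - o/3) = 279 - o/3)
C((-430 + 141) - 233)*k(-1 + L*(-4)) = (279 - ((-430 + 141) - 233)/3)*(-(-1 + 3*(-4))) = (279 - (-289 - 233)/3)*(-(-1 - 12)) = (279 - ⅓*(-522))*(-1*(-13)) = (279 + 174)*13 = 453*13 = 5889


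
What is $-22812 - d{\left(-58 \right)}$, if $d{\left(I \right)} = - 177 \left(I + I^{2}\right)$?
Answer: $562350$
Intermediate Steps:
$d{\left(I \right)} = - 177 I - 177 I^{2}$
$-22812 - d{\left(-58 \right)} = -22812 - \left(-177\right) \left(-58\right) \left(1 - 58\right) = -22812 - \left(-177\right) \left(-58\right) \left(-57\right) = -22812 - -585162 = -22812 + 585162 = 562350$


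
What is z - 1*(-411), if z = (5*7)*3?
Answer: 516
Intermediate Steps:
z = 105 (z = 35*3 = 105)
z - 1*(-411) = 105 - 1*(-411) = 105 + 411 = 516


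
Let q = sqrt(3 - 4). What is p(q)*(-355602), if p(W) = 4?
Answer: -1422408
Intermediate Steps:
q = I (q = sqrt(-1) = I ≈ 1.0*I)
p(q)*(-355602) = 4*(-355602) = -1422408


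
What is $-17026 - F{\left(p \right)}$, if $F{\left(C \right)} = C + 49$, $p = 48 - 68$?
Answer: $-17055$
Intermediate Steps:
$p = -20$
$F{\left(C \right)} = 49 + C$
$-17026 - F{\left(p \right)} = -17026 - \left(49 - 20\right) = -17026 - 29 = -17055$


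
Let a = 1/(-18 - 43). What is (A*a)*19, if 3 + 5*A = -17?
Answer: 76/61 ≈ 1.2459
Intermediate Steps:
A = -4 (A = -⅗ + (⅕)*(-17) = -⅗ - 17/5 = -4)
a = -1/61 (a = 1/(-61) = -1/61 ≈ -0.016393)
(A*a)*19 = -4*(-1/61)*19 = (4/61)*19 = 76/61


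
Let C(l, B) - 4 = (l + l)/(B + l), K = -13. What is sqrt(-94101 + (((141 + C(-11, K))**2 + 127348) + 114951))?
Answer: sqrt(24406513)/12 ≈ 411.69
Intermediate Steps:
C(l, B) = 4 + 2*l/(B + l) (C(l, B) = 4 + (l + l)/(B + l) = 4 + (2*l)/(B + l) = 4 + 2*l/(B + l))
sqrt(-94101 + (((141 + C(-11, K))**2 + 127348) + 114951)) = sqrt(-94101 + (((141 + 2*(2*(-13) + 3*(-11))/(-13 - 11))**2 + 127348) + 114951)) = sqrt(-94101 + (((141 + 2*(-26 - 33)/(-24))**2 + 127348) + 114951)) = sqrt(-94101 + (((141 + 2*(-1/24)*(-59))**2 + 127348) + 114951)) = sqrt(-94101 + (((141 + 59/12)**2 + 127348) + 114951)) = sqrt(-94101 + (((1751/12)**2 + 127348) + 114951)) = sqrt(-94101 + ((3066001/144 + 127348) + 114951)) = sqrt(-94101 + (21404113/144 + 114951)) = sqrt(-94101 + 37957057/144) = sqrt(24406513/144) = sqrt(24406513)/12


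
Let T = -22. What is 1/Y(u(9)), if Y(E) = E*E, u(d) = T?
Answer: 1/484 ≈ 0.0020661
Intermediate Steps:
u(d) = -22
Y(E) = E²
1/Y(u(9)) = 1/((-22)²) = 1/484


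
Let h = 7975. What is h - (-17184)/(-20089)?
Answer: 160192591/20089 ≈ 7974.1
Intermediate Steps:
h - (-17184)/(-20089) = 7975 - (-17184)/(-20089) = 7975 - (-17184)*(-1)/20089 = 7975 - 1*17184/20089 = 7975 - 17184/20089 = 160192591/20089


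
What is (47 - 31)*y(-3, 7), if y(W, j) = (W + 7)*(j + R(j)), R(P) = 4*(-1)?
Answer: 192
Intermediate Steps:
R(P) = -4
y(W, j) = (-4 + j)*(7 + W) (y(W, j) = (W + 7)*(j - 4) = (7 + W)*(-4 + j) = (-4 + j)*(7 + W))
(47 - 31)*y(-3, 7) = (47 - 31)*(-28 - 4*(-3) + 7*7 - 3*7) = 16*(-28 + 12 + 49 - 21) = 16*12 = 192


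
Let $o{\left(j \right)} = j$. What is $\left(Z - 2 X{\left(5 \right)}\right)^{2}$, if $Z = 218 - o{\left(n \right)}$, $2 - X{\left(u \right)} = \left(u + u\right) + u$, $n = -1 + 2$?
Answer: $59049$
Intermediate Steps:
$n = 1$
$X{\left(u \right)} = 2 - 3 u$ ($X{\left(u \right)} = 2 - \left(\left(u + u\right) + u\right) = 2 - \left(2 u + u\right) = 2 - 3 u$)
$Z = 217$ ($Z = 218 - 1 = 217$)
$\left(Z - 2 X{\left(5 \right)}\right)^{2} = \left(217 - 2 \left(2 - 15\right)\right)^{2} = \left(217 - -26\right)^{2} = \left(217 + 26\right)^{2} = 243^{2} = 59049$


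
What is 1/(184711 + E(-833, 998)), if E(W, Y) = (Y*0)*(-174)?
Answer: 1/184711 ≈ 5.4139e-6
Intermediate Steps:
E(W, Y) = 0 (E(W, Y) = 0*(-174) = 0)
1/(184711 + E(-833, 998)) = 1/(184711 + 0) = 1/184711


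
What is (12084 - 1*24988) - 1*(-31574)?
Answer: 18670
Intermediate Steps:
(12084 - 1*24988) - 1*(-31574) = (12084 - 24988) + 31574 = -12904 + 31574 = 18670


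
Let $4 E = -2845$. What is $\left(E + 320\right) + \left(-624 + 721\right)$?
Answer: $- \frac{1177}{4} \approx -294.25$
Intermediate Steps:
$E = - \frac{2845}{4}$ ($E = \frac{1}{4} \left(-2845\right) = - \frac{2845}{4} \approx -711.25$)
$\left(E + 320\right) + \left(-624 + 721\right) = \left(- \frac{2845}{4} + 320\right) + \left(-624 + 721\right) = - \frac{1565}{4} + 97 = - \frac{1177}{4}$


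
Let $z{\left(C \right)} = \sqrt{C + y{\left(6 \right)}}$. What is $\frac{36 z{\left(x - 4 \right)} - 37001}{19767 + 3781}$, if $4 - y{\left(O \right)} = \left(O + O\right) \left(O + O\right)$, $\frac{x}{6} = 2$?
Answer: $- \frac{37001}{23548} + \frac{18 i \sqrt{33}}{5887} \approx -1.5713 + 0.017564 i$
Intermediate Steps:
$x = 12$ ($x = 6 \cdot 2 = 12$)
$y{\left(O \right)} = 4 - 4 O^{2}$ ($y{\left(O \right)} = 4 - \left(O + O\right) \left(O + O\right) = 4 - 2 O 2 O = 4 - 4 O^{2}$)
$z{\left(C \right)} = \sqrt{-140 + C}$ ($z{\left(C \right)} = \sqrt{C + \left(4 - 4 \cdot 6^{2}\right)} = \sqrt{C + \left(4 - 144\right)} = \sqrt{C - 140} = \sqrt{-140 + C}$)
$\frac{36 z{\left(x - 4 \right)} - 37001}{19767 + 3781} = \frac{36 \sqrt{-140 + \left(12 - 4\right)} - 37001}{19767 + 3781} = \frac{36 \sqrt{-140 + 8} - 37001}{23548} = \left(36 \sqrt{-132} - 37001\right) \frac{1}{23548} = \left(36 \cdot 2 i \sqrt{33} - 37001\right) \frac{1}{23548} = \left(72 i \sqrt{33} - 37001\right) \frac{1}{23548} = \left(-37001 + 72 i \sqrt{33}\right) \frac{1}{23548} = - \frac{37001}{23548} + \frac{18 i \sqrt{33}}{5887}$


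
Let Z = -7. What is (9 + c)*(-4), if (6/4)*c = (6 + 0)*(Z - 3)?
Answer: 124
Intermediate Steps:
c = -40 (c = 2*((6 + 0)*(-7 - 3))/3 = 2*(6*(-10))/3 = (⅔)*(-60) = -40)
(9 + c)*(-4) = (9 - 40)*(-4) = -31*(-4) = 124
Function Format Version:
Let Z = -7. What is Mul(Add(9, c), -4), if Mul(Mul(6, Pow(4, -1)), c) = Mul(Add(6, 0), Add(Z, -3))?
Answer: 124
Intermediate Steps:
c = -40 (c = Mul(Rational(2, 3), Mul(Add(6, 0), Add(-7, -3))) = Mul(Rational(2, 3), Mul(6, -10)) = Mul(Rational(2, 3), -60) = -40)
Mul(Add(9, c), -4) = Mul(Add(9, -40), -4) = Mul(-31, -4) = 124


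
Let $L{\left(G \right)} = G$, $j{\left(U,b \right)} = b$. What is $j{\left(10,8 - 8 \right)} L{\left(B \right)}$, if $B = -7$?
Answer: $0$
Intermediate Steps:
$j{\left(10,8 - 8 \right)} L{\left(B \right)} = \left(8 - 8\right) \left(-7\right) = 0 \left(-7\right) = 0$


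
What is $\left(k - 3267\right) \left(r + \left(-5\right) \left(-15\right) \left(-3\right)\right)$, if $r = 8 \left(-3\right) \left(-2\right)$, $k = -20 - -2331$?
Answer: $169212$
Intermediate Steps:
$k = 2311$ ($k = -20 + 2331 = 2311$)
$r = 48$ ($r = \left(-24\right) \left(-2\right) = 48$)
$\left(k - 3267\right) \left(r + \left(-5\right) \left(-15\right) \left(-3\right)\right) = \left(2311 - 3267\right) \left(48 + \left(-5\right) \left(-15\right) \left(-3\right)\right) = - 956 \left(48 + 75 \left(-3\right)\right) = - 956 \left(48 - 225\right) = \left(-956\right) \left(-177\right) = 169212$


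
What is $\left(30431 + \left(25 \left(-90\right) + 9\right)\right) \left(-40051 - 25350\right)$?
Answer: $-1843654190$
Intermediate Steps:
$\left(30431 + \left(25 \left(-90\right) + 9\right)\right) \left(-40051 - 25350\right) = \left(30431 + \left(-2250 + 9\right)\right) \left(-65401\right) = \left(30431 - 2241\right) \left(-65401\right) = 28190 \left(-65401\right) = -1843654190$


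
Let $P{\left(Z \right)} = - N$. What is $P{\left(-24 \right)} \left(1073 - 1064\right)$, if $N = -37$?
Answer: $333$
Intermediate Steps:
$P{\left(Z \right)} = 37$ ($P{\left(Z \right)} = \left(-1\right) \left(-37\right) = 37$)
$P{\left(-24 \right)} \left(1073 - 1064\right) = 37 \left(1073 - 1064\right) = 37 \cdot 9 = 333$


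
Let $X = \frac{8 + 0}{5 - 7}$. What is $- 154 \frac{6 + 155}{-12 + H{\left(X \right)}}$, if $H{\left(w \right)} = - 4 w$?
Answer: $- \frac{12397}{2} \approx -6198.5$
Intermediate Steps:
$X = -4$ ($X = \frac{8}{-2} = 8 \left(- \frac{1}{2}\right) = -4$)
$- 154 \frac{6 + 155}{-12 + H{\left(X \right)}} = - 154 \frac{6 + 155}{-12 - -16} = - 154 \frac{161}{-12 + 16} = - 154 \cdot \frac{161}{4} = - 154 \cdot 161 \cdot \frac{1}{4} = \left(-154\right) \frac{161}{4} = - \frac{12397}{2}$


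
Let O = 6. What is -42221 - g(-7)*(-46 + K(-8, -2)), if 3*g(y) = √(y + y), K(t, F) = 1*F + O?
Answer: -42221 + 14*I*√14 ≈ -42221.0 + 52.383*I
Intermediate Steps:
K(t, F) = 6 + F (K(t, F) = 1*F + 6 = F + 6 = 6 + F)
g(y) = √2*√y/3 (g(y) = √(y + y)/3 = √(2*y)/3 = (√2*√y)/3 = √2*√y/3)
-42221 - g(-7)*(-46 + K(-8, -2)) = -42221 - √2*√(-7)/3*(-46 + (6 - 2)) = -42221 - √2*(I*√7)/3*(-46 + 4) = -42221 - I*√14/3*(-42) = -42221 - (-14)*I*√14 = -42221 + 14*I*√14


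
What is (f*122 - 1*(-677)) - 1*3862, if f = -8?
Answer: -4161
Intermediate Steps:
(f*122 - 1*(-677)) - 1*3862 = (-8*122 - 1*(-677)) - 1*3862 = (-976 + 677) - 3862 = -299 - 3862 = -4161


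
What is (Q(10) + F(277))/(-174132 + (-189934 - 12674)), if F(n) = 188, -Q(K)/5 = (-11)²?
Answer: 139/125580 ≈ 0.0011069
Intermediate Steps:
Q(K) = -605 (Q(K) = -5*(-11)² = -5*121 = -605)
(Q(10) + F(277))/(-174132 + (-189934 - 12674)) = (-605 + 188)/(-174132 + (-189934 - 12674)) = -417/(-174132 - 202608) = -417/(-376740) = -417*(-1/376740) = 139/125580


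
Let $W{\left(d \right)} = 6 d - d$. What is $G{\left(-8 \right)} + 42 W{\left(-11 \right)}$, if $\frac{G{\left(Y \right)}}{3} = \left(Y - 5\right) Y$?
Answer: $-1998$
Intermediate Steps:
$W{\left(d \right)} = 5 d$
$G{\left(Y \right)} = 3 Y \left(-5 + Y\right)$ ($G{\left(Y \right)} = 3 \left(Y - 5\right) Y = 3 \left(-5 + Y\right) Y = 3 Y \left(-5 + Y\right)$)
$G{\left(-8 \right)} + 42 W{\left(-11 \right)} = 3 \left(-8\right) \left(-5 - 8\right) + 42 \cdot 5 \left(-11\right) = 3 \left(-8\right) \left(-13\right) + 42 \left(-55\right) = 312 - 2310 = -1998$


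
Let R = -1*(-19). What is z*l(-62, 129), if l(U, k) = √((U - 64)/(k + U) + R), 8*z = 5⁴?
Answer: 625*√76849/536 ≈ 323.25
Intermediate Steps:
R = 19
z = 625/8 (z = (⅛)*5⁴ = (⅛)*625 = 625/8 ≈ 78.125)
l(U, k) = √(19 + (-64 + U)/(U + k)) (l(U, k) = √((U - 64)/(k + U) + 19) = √((-64 + U)/(U + k) + 19) = √(19 + (-64 + U)/(U + k)))
z*l(-62, 129) = 625*√((-64 + 19*129 + 20*(-62))/(-62 + 129))/8 = 625*√((-64 + 2451 - 1240)/67)/8 = 625*√((1/67)*1147)/8 = 625*√(1147/67)/8 = 625*(√76849/67)/8 = 625*√76849/536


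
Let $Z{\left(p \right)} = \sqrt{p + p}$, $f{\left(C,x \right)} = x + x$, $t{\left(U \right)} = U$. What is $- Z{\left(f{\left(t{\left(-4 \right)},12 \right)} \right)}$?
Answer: $- 4 \sqrt{3} \approx -6.9282$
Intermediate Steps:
$f{\left(C,x \right)} = 2 x$
$Z{\left(p \right)} = \sqrt{2} \sqrt{p}$ ($Z{\left(p \right)} = \sqrt{2 p} = \sqrt{2} \sqrt{p}$)
$- Z{\left(f{\left(t{\left(-4 \right)},12 \right)} \right)} = - \sqrt{2} \sqrt{2 \cdot 12} = - \sqrt{2} \sqrt{24} = - \sqrt{2} \cdot 2 \sqrt{6} = - 4 \sqrt{3}$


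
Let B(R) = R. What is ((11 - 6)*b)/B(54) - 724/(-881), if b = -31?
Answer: -97459/47574 ≈ -2.0486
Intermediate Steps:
((11 - 6)*b)/B(54) - 724/(-881) = ((11 - 6)*(-31))/54 - 724/(-881) = (5*(-31))*(1/54) - 724*(-1/881) = -155*1/54 + 724/881 = -155/54 + 724/881 = -97459/47574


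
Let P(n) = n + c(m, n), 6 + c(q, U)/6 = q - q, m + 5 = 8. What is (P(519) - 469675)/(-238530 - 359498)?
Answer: 117298/149507 ≈ 0.78456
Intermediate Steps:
m = 3 (m = -5 + 8 = 3)
c(q, U) = -36 (c(q, U) = -36 + 6*(q - q) = -36 + 6*0 = -36 + 0 = -36)
P(n) = -36 + n (P(n) = n - 36 = -36 + n)
(P(519) - 469675)/(-238530 - 359498) = ((-36 + 519) - 469675)/(-238530 - 359498) = (483 - 469675)/(-598028) = -469192*(-1/598028) = 117298/149507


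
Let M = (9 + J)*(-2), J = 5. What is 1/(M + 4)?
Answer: -1/24 ≈ -0.041667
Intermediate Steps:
M = -28 (M = (9 + 5)*(-2) = 14*(-2) = -28)
1/(M + 4) = 1/(-28 + 4) = 1/(-24) = -1/24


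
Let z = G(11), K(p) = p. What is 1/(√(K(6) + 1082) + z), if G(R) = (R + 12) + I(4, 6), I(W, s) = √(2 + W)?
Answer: 1/(23 + √6 + 8*√17) ≈ 0.017113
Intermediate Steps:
G(R) = 12 + R + √6 (G(R) = (R + 12) + √(2 + 4) = (12 + R) + √6 = 12 + R + √6)
z = 23 + √6 (z = 12 + 11 + √6 = 23 + √6 ≈ 25.449)
1/(√(K(6) + 1082) + z) = 1/(√(6 + 1082) + (23 + √6)) = 1/(√1088 + (23 + √6)) = 1/(8*√17 + (23 + √6)) = 1/(23 + √6 + 8*√17)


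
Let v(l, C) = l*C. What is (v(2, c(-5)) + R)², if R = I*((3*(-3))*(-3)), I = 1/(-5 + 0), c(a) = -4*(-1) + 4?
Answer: 2809/25 ≈ 112.36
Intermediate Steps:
c(a) = 8 (c(a) = 4 + 4 = 8)
I = -⅕ (I = 1/(-5) = -⅕ ≈ -0.20000)
v(l, C) = C*l
R = -27/5 (R = -3*(-3)*(-3)/5 = -(-9)*(-3)/5 = -⅕*27 = -27/5 ≈ -5.4000)
(v(2, c(-5)) + R)² = (8*2 - 27/5)² = (16 - 27/5)² = (53/5)² = 2809/25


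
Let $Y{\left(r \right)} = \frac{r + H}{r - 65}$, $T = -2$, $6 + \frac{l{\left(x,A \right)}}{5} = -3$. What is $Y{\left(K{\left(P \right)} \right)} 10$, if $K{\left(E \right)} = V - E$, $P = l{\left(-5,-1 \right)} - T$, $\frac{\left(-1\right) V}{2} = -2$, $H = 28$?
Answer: $- \frac{125}{3} \approx -41.667$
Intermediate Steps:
$V = 4$ ($V = \left(-2\right) \left(-2\right) = 4$)
$l{\left(x,A \right)} = -45$ ($l{\left(x,A \right)} = -30 + 5 \left(-3\right) = -30 - 15 = -45$)
$P = -43$ ($P = -45 - -2 = -45 + 2 = -43$)
$K{\left(E \right)} = 4 - E$
$Y{\left(r \right)} = \frac{28 + r}{-65 + r}$ ($Y{\left(r \right)} = \frac{r + 28}{r - 65} = \frac{28 + r}{-65 + r}$)
$Y{\left(K{\left(P \right)} \right)} 10 = \frac{28 + \left(4 - -43\right)}{-65 + \left(4 - -43\right)} 10 = \frac{28 + \left(4 + 43\right)}{-65 + \left(4 + 43\right)} 10 = \frac{28 + 47}{-65 + 47} \cdot 10 = \frac{1}{-18} \cdot 75 \cdot 10 = \left(- \frac{1}{18}\right) 75 \cdot 10 = \left(- \frac{25}{6}\right) 10 = - \frac{125}{3}$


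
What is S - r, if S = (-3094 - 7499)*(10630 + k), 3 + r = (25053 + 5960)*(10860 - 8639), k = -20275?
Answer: 33289615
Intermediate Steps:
r = 68879870 (r = -3 + (25053 + 5960)*(10860 - 8639) = -3 + 31013*2221 = -3 + 68879873 = 68879870)
S = 102169485 (S = (-3094 - 7499)*(10630 - 20275) = -10593*(-9645) = 102169485)
S - r = 102169485 - 1*68879870 = 102169485 - 68879870 = 33289615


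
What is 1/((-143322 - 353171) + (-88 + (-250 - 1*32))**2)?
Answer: -1/359593 ≈ -2.7809e-6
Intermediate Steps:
1/((-143322 - 353171) + (-88 + (-250 - 1*32))**2) = 1/(-496493 + (-88 + (-250 - 32))**2) = 1/(-496493 + (-88 - 282)**2) = 1/(-496493 + (-370)**2) = 1/(-496493 + 136900) = 1/(-359593) = -1/359593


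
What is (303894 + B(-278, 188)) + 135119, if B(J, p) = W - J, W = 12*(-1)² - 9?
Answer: 439294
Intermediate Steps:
W = 3 (W = 12*1 - 9 = 12 - 9 = 3)
B(J, p) = 3 - J
(303894 + B(-278, 188)) + 135119 = (303894 + (3 - 1*(-278))) + 135119 = (303894 + (3 + 278)) + 135119 = (303894 + 281) + 135119 = 304175 + 135119 = 439294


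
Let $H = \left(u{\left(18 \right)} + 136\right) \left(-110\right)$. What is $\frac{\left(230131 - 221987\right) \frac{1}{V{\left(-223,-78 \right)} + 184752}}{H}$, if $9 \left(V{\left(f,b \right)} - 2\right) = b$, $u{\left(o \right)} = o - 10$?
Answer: $- \frac{509}{182897880} \approx -2.783 \cdot 10^{-6}$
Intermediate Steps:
$u{\left(o \right)} = -10 + o$ ($u{\left(o \right)} = o - 10 = -10 + o$)
$V{\left(f,b \right)} = 2 + \frac{b}{9}$
$H = -15840$ ($H = \left(\left(-10 + 18\right) + 136\right) \left(-110\right) = \left(8 + 136\right) \left(-110\right) = 144 \left(-110\right) = -15840$)
$\frac{\left(230131 - 221987\right) \frac{1}{V{\left(-223,-78 \right)} + 184752}}{H} = \frac{\left(230131 - 221987\right) \frac{1}{\left(2 + \frac{1}{9} \left(-78\right)\right) + 184752}}{-15840} = \frac{8144}{\left(2 - \frac{26}{3}\right) + 184752} \left(- \frac{1}{15840}\right) = \frac{8144}{- \frac{20}{3} + 184752} \left(- \frac{1}{15840}\right) = \frac{8144}{\frac{554236}{3}} \left(- \frac{1}{15840}\right) = 8144 \cdot \frac{3}{554236} \left(- \frac{1}{15840}\right) = \frac{6108}{138559} \left(- \frac{1}{15840}\right) = - \frac{509}{182897880}$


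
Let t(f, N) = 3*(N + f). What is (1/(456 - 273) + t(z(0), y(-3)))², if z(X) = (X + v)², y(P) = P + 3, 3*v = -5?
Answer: 2328676/33489 ≈ 69.536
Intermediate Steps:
v = -5/3 (v = (⅓)*(-5) = -5/3 ≈ -1.6667)
y(P) = 3 + P
z(X) = (-5/3 + X)² (z(X) = (X - 5/3)² = (-5/3 + X)²)
t(f, N) = 3*N + 3*f
(1/(456 - 273) + t(z(0), y(-3)))² = (1/(456 - 273) + (3*(3 - 3) + 3*((-5 + 3*0)²/9)))² = (1/183 + (3*0 + 3*((-5 + 0)²/9)))² = (1/183 + (0 + 3*((⅑)*(-5)²)))² = (1/183 + (0 + 3*((⅑)*25)))² = (1/183 + (0 + 3*(25/9)))² = (1/183 + (0 + 25/3))² = (1/183 + 25/3)² = (1526/183)² = 2328676/33489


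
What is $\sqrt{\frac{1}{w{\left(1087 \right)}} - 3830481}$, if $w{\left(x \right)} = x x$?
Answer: $\frac{4 i \sqrt{282873600293}}{1087} \approx 1957.2 i$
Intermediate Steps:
$w{\left(x \right)} = x^{2}$
$\sqrt{\frac{1}{w{\left(1087 \right)}} - 3830481} = \sqrt{\frac{1}{1087^{2}} - 3830481} = \sqrt{\frac{1}{1181569} - 3830481} = \sqrt{- \frac{4525977604688}{1181569}} = \frac{4 i \sqrt{282873600293}}{1087}$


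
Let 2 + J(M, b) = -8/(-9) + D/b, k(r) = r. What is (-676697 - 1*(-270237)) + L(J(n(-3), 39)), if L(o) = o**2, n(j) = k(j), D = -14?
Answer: -5564001356/13689 ≈ -4.0646e+5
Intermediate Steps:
n(j) = j
J(M, b) = -10/9 - 14/b (J(M, b) = -2 + (-8/(-9) - 14/b) = -2 + (-8*(-1/9) - 14/b) = -2 + (8/9 - 14/b) = -10/9 - 14/b)
(-676697 - 1*(-270237)) + L(J(n(-3), 39)) = (-676697 - 1*(-270237)) + (-10/9 - 14/39)**2 = (-676697 + 270237) + (-10/9 - 14*1/39)**2 = -406460 + (-10/9 - 14/39)**2 = -406460 + (-172/117)**2 = -406460 + 29584/13689 = -5564001356/13689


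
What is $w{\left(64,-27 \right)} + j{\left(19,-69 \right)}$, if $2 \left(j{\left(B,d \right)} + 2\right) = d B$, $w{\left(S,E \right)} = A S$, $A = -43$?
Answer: $- \frac{6819}{2} \approx -3409.5$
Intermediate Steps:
$w{\left(S,E \right)} = - 43 S$
$j{\left(B,d \right)} = -2 + \frac{B d}{2}$ ($j{\left(B,d \right)} = -2 + \frac{d B}{2} = -2 + \frac{B d}{2}$)
$w{\left(64,-27 \right)} + j{\left(19,-69 \right)} = \left(-43\right) 64 + \left(-2 + \frac{1}{2} \cdot 19 \left(-69\right)\right) = -2752 - \frac{1315}{2} = - \frac{6819}{2}$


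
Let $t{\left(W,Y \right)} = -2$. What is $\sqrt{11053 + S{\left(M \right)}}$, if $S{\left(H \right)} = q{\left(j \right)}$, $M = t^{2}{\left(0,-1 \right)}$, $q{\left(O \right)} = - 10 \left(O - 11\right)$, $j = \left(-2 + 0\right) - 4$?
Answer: $3 \sqrt{1247} \approx 105.94$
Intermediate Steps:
$j = -6$ ($j = -2 - 4 = -6$)
$q{\left(O \right)} = 110 - 10 O$ ($q{\left(O \right)} = - 10 \left(-11 + O\right) = 110 - 10 O$)
$M = 4$ ($M = \left(-2\right)^{2} = 4$)
$S{\left(H \right)} = 170$ ($S{\left(H \right)} = 110 - -60 = 110 + 60 = 170$)
$\sqrt{11053 + S{\left(M \right)}} = \sqrt{11053 + 170} = \sqrt{11223} = 3 \sqrt{1247}$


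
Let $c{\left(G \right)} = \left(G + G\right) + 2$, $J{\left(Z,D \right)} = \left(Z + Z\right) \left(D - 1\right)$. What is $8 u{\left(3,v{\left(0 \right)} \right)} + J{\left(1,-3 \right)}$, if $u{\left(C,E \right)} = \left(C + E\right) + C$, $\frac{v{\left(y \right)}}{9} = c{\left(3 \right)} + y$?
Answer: $616$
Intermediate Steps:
$J{\left(Z,D \right)} = 2 Z \left(-1 + D\right)$
$c{\left(G \right)} = 2 + 2 G$ ($c{\left(G \right)} = 2 G + 2 = 2 + 2 G$)
$v{\left(y \right)} = 72 + 9 y$ ($v{\left(y \right)} = 9 \left(\left(2 + 2 \cdot 3\right) + y\right) = 9 \left(\left(2 + 6\right) + y\right) = 9 \left(8 + y\right) = 72 + 9 y$)
$u{\left(C,E \right)} = E + 2 C$
$8 u{\left(3,v{\left(0 \right)} \right)} + J{\left(1,-3 \right)} = 8 \left(\left(72 + 9 \cdot 0\right) + 2 \cdot 3\right) + 2 \cdot 1 \left(-1 - 3\right) = 8 \left(\left(72 + 0\right) + 6\right) + 2 \cdot 1 \left(-4\right) = 8 \left(72 + 6\right) - 8 = 8 \cdot 78 - 8 = 624 - 8 = 616$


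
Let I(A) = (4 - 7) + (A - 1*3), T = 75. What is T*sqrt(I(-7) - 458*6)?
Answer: 75*I*sqrt(2761) ≈ 3940.9*I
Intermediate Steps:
I(A) = -6 + A (I(A) = -3 + (A - 3) = -3 + (-3 + A) = -6 + A)
T*sqrt(I(-7) - 458*6) = 75*sqrt((-6 - 7) - 458*6) = 75*sqrt(-13 - 2748) = 75*sqrt(-2761) = 75*(I*sqrt(2761)) = 75*I*sqrt(2761)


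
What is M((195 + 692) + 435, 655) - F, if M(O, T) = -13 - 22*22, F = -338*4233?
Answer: 1430257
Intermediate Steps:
F = -1430754
M(O, T) = -497 (M(O, T) = -13 - 484 = -497)
M((195 + 692) + 435, 655) - F = -497 - 1*(-1430754) = -497 + 1430754 = 1430257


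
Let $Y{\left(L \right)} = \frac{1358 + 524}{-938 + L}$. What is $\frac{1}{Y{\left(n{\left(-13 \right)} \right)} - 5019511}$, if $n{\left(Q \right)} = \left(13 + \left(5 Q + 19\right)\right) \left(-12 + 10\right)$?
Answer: $- \frac{436}{2188507737} \approx -1.9922 \cdot 10^{-7}$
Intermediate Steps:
$n{\left(Q \right)} = -64 - 10 Q$ ($n{\left(Q \right)} = \left(13 + \left(19 + 5 Q\right)\right) \left(-2\right) = \left(32 + 5 Q\right) \left(-2\right) = -64 - 10 Q$)
$Y{\left(L \right)} = \frac{1882}{-938 + L}$
$\frac{1}{Y{\left(n{\left(-13 \right)} \right)} - 5019511} = \frac{1}{\frac{1882}{-938 - -66} - 5019511} = \frac{1}{\frac{1882}{-938 + \left(-64 + 130\right)} - 5019511} = \frac{1}{\frac{1882}{-938 + 66} - 5019511} = \frac{1}{\frac{1882}{-872} - 5019511} = \frac{1}{1882 \left(- \frac{1}{872}\right) - 5019511} = \frac{1}{- \frac{941}{436} - 5019511} = \frac{1}{- \frac{2188507737}{436}} = - \frac{436}{2188507737}$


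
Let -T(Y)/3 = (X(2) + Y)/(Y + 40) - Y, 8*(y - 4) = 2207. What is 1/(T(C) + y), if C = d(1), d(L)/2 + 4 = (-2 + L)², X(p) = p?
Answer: 136/35663 ≈ 0.0038135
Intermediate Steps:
y = 2239/8 (y = 4 + (⅛)*2207 = 4 + 2207/8 = 2239/8 ≈ 279.88)
d(L) = -8 + 2*(-2 + L)²
C = -6 (C = 2*1*(-4 + 1) = 2*1*(-3) = -6)
T(Y) = 3*Y - 3*(2 + Y)/(40 + Y) (T(Y) = -3*((2 + Y)/(Y + 40) - Y) = -3*((2 + Y)/(40 + Y) - Y) = -3*(-Y + (2 + Y)/(40 + Y)) = 3*Y - 3*(2 + Y)/(40 + Y))
1/(T(C) + y) = 1/(3*(-2 + (-6)² + 39*(-6))/(40 - 6) + 2239/8) = 1/(3*(-2 + 36 - 234)/34 + 2239/8) = 1/(3*(1/34)*(-200) + 2239/8) = 1/(-300/17 + 2239/8) = 1/(35663/136) = 136/35663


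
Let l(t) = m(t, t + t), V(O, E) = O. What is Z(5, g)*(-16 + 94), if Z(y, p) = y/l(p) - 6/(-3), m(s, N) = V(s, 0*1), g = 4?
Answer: 507/2 ≈ 253.50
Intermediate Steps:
m(s, N) = s
l(t) = t
Z(y, p) = 2 + y/p (Z(y, p) = y/p - 6/(-3) = y/p - 6*(-⅓) = y/p + 2 = 2 + y/p)
Z(5, g)*(-16 + 94) = (2 + 5/4)*(-16 + 94) = (2 + 5*(¼))*78 = (2 + 5/4)*78 = (13/4)*78 = 507/2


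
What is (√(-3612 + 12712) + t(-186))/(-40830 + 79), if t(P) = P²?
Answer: -34596/40751 - 10*√91/40751 ≈ -0.85130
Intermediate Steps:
(√(-3612 + 12712) + t(-186))/(-40830 + 79) = (√(-3612 + 12712) + (-186)²)/(-40830 + 79) = (√9100 + 34596)/(-40751) = (10*√91 + 34596)*(-1/40751) = (34596 + 10*√91)*(-1/40751) = -34596/40751 - 10*√91/40751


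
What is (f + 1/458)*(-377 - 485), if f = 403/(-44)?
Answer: 39766215/5038 ≈ 7893.3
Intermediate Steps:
f = -403/44 (f = 403*(-1/44) = -403/44 ≈ -9.1591)
(f + 1/458)*(-377 - 485) = (-403/44 + 1/458)*(-377 - 485) = (-403/44 + 1/458)*(-862) = -92265/10076*(-862) = 39766215/5038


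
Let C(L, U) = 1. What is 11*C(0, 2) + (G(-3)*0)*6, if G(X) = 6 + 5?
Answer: 11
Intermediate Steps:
G(X) = 11
11*C(0, 2) + (G(-3)*0)*6 = 11*1 + (11*0)*6 = 11 + 0*6 = 11 + 0 = 11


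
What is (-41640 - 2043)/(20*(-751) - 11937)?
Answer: 43683/26957 ≈ 1.6205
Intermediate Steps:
(-41640 - 2043)/(20*(-751) - 11937) = -43683/(-15020 - 11937) = -43683/(-26957) = -43683*(-1/26957) = 43683/26957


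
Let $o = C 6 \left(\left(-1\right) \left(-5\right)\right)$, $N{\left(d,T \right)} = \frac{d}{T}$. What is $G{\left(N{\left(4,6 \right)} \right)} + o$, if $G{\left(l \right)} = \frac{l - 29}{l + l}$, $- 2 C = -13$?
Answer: $\frac{695}{4} \approx 173.75$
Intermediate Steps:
$C = \frac{13}{2}$ ($C = \left(- \frac{1}{2}\right) \left(-13\right) = \frac{13}{2} \approx 6.5$)
$G{\left(l \right)} = \frac{-29 + l}{2 l}$
$o = 195$ ($o = \frac{13}{2} \cdot 6 \left(\left(-1\right) \left(-5\right)\right) = 39 \cdot 5 = 195$)
$G{\left(N{\left(4,6 \right)} \right)} + o = \frac{-29 + \frac{4}{6}}{2 \cdot \frac{4}{6}} + 195 = \frac{-29 + 4 \cdot \frac{1}{6}}{2 \cdot 4 \cdot \frac{1}{6}} + 195 = \frac{-29 + \frac{2}{3}}{2 \cdot \frac{2}{3}} + 195 = \frac{1}{2} \cdot \frac{3}{2} \left(- \frac{85}{3}\right) + 195 = - \frac{85}{4} + 195 = \frac{695}{4}$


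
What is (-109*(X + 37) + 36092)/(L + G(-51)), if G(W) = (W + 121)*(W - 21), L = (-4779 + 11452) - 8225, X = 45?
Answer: -13577/3296 ≈ -4.1192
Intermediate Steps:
L = -1552 (L = 6673 - 8225 = -1552)
G(W) = (-21 + W)*(121 + W) (G(W) = (121 + W)*(-21 + W) = (-21 + W)*(121 + W))
(-109*(X + 37) + 36092)/(L + G(-51)) = (-109*(45 + 37) + 36092)/(-1552 + (-2541 + (-51)**2 + 100*(-51))) = (-109*82 + 36092)/(-1552 + (-2541 + 2601 - 5100)) = (-8938 + 36092)/(-1552 - 5040) = 27154/(-6592) = 27154*(-1/6592) = -13577/3296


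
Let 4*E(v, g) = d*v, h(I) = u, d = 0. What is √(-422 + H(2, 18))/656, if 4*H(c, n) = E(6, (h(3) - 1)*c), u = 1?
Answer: I*√422/656 ≈ 0.031315*I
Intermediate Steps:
h(I) = 1
E(v, g) = 0 (E(v, g) = (0*v)/4 = (¼)*0 = 0)
H(c, n) = 0 (H(c, n) = (¼)*0 = 0)
√(-422 + H(2, 18))/656 = √(-422 + 0)/656 = √(-422)*(1/656) = (I*√422)*(1/656) = I*√422/656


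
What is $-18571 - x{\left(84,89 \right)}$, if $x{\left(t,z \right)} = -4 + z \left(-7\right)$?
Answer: $-17944$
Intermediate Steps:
$x{\left(t,z \right)} = -4 - 7 z$
$-18571 - x{\left(84,89 \right)} = -18571 - \left(-4 - 623\right) = -18571 - -627 = -18571 + 627 = -17944$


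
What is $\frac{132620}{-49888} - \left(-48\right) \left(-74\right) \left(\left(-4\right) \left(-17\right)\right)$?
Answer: $- \frac{3012470147}{12472} \approx -2.4154 \cdot 10^{5}$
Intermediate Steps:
$\frac{132620}{-49888} - \left(-48\right) \left(-74\right) \left(\left(-4\right) \left(-17\right)\right) = 132620 \left(- \frac{1}{49888}\right) - 3552 \cdot 68 = - \frac{33155}{12472} - 241536 = - \frac{3012470147}{12472}$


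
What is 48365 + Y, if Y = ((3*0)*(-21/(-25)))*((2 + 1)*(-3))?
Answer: 48365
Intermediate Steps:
Y = 0 (Y = (0*(-21*(-1/25)))*(3*(-3)) = (0*(21/25))*(-9) = 0*(-9) = 0)
48365 + Y = 48365 + 0 = 48365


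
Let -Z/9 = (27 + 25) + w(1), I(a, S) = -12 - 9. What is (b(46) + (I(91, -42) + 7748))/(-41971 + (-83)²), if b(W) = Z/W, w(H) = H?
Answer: -354965/1613772 ≈ -0.21996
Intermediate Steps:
I(a, S) = -21
Z = -477 (Z = -9*((27 + 25) + 1) = -9*(52 + 1) = -9*53 = -477)
b(W) = -477/W
(b(46) + (I(91, -42) + 7748))/(-41971 + (-83)²) = (-477/46 + (-21 + 7748))/(-41971 + (-83)²) = (-477*1/46 + 7727)/(-41971 + 6889) = (-477/46 + 7727)/(-35082) = (354965/46)*(-1/35082) = -354965/1613772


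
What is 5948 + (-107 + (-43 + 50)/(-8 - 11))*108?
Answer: -107308/19 ≈ -5647.8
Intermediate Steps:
5948 + (-107 + (-43 + 50)/(-8 - 11))*108 = 5948 + (-107 + 7/(-19))*108 = 5948 + (-107 + 7*(-1/19))*108 = 5948 + (-107 - 7/19)*108 = 5948 - 2040/19*108 = 5948 - 220320/19 = -107308/19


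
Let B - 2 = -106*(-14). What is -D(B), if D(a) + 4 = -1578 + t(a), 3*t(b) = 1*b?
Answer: 3260/3 ≈ 1086.7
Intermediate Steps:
B = 1486 (B = 2 - 106*(-14) = 2 + 1484 = 1486)
t(b) = b/3 (t(b) = (1*b)/3 = b/3)
D(a) = -1582 + a/3 (D(a) = -4 + (-1578 + a/3) = -1582 + a/3)
-D(B) = -(-1582 + (⅓)*1486) = -(-1582 + 1486/3) = -1*(-3260/3) = 3260/3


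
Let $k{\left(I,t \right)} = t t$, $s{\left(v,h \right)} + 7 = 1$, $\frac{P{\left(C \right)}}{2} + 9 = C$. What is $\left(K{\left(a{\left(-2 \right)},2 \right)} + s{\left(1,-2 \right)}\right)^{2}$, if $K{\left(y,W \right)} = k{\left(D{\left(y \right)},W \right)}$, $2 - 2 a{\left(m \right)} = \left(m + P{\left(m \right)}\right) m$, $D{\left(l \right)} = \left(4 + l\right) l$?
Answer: $4$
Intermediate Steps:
$P{\left(C \right)} = -18 + 2 C$
$D{\left(l \right)} = l \left(4 + l\right)$
$s{\left(v,h \right)} = -6$ ($s{\left(v,h \right)} = -7 + 1 = -6$)
$k{\left(I,t \right)} = t^{2}$
$a{\left(m \right)} = 1 - \frac{m \left(-18 + 3 m\right)}{2}$ ($a{\left(m \right)} = 1 - \frac{\left(m + \left(-18 + 2 m\right)\right) m}{2} = 1 - \frac{\left(-18 + 3 m\right) m}{2} = 1 - \frac{m \left(-18 + 3 m\right)}{2}$)
$K{\left(y,W \right)} = W^{2}$
$\left(K{\left(a{\left(-2 \right)},2 \right)} + s{\left(1,-2 \right)}\right)^{2} = \left(2^{2} - 6\right)^{2} = \left(4 - 6\right)^{2} = \left(-2\right)^{2} = 4$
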